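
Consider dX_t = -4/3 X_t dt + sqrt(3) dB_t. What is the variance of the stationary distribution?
lim Var(X_t) = 9/8

The OU SDE dX = -theta X dt + sigma dB admits the integrating factor exp(theta t): d(exp(theta t) X_t) = sigma exp(theta t) dB_t. Integrating from 0 to t gives X_t = x_0 * exp(-theta t) + sigma * int_0^t exp(-theta (t-s)) dB_s for any initial x_0. The Itô integral has variance (by the Itô isometry) sigma^2 * int_0^t exp(-2 theta (t - s)) ds = sigma^2 * (1 - exp(-2 theta t)) / (2 theta), independent of x_0.
With theta = 4/3, sigma = sqrt(3):
  Var(X_t) = (sqrt(3))^2 * (1 - exp(-2*4/3 t)) / (2 * 4/3) = 9/8 - 9*exp(-8*t/3)/8.
As t -> infinity, exp(-2*4/3 t) -> 0, so the stationary variance is sigma^2 / (2 theta) = 9/8.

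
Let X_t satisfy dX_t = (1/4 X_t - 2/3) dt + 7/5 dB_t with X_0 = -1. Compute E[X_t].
E[X_t] = 8/3 - 11*exp(t/4)/3

Taking expectations and using E[dB_t] = 0, the mean m(t) = E[X_t] satisfies the ODE m'(t) = a m(t) + b with m(0) = x_0. With a = 1/4, b = -2/3, x_0 = -1, the solution is
  m(t) = x_0 * exp(a t) + (b/a) * (exp(a t) - 1)
       = (-1) * exp((1/4) t) + ((-2/3)/(1/4)) * (exp((1/4) t) - 1)
       = 8/3 - 11*exp(t/4)/3.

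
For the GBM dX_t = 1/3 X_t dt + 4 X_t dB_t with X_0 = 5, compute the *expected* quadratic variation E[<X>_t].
E[<X>_t] = 24*exp(50*t/3) - 24

<X>_t = int_0^t (4 * X_s)^2 ds. Taking expectation inside the integral: E[<X>_t] = 4^2 * int_0^t E[X_s^2] ds. For GBM, E[X_s^2] = x_0^2 * exp((2 mu + sigma^2) s). Integrating:
  E[<X>_t] = 4^2 * 5^2 * (exp((2*(1/3) + 4^2) t) - 1) / (2*(1/3) + 4^2)
           = 4^2 * 5^2 * (exp((50/3) t) - 1) / (50/3) = 24*exp(50*t/3) - 24.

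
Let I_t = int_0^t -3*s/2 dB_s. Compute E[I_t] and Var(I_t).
E[I_t] = 0; Var(I_t) = 3*t^3/4

The Itô integral of a deterministic integrand f(s) has mean 0 because each increment f(s) * (B_{s+ds} - B_s) has mean 0. By the Itô isometry:
  Var( int_0^t f(s) dB_s ) = E[ (int_0^t f(s) dB_s)^2 ] = int_0^t f(s)^2 ds.
Here f(s) = -3*s/2, so f(s)^2 = 9*s^2/4. Integrate:
  int_0^t (9*s^2/4) ds = 3*t^3/4.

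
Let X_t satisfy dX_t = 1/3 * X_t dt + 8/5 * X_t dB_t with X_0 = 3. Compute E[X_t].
E[X_t] = 3*exp(t/3)

For GBM dX = mu X dt + sigma X dB with X_0 = x_0, apply Itô to Y = log X: dY = (mu - sigma^2/2) dt + sigma dB, so Y_t = log(x_0) + (mu - sigma^2/2) t + sigma B_t and hence X_t = x_0 * exp((mu - sigma^2/2) t + sigma B_t).
With mu = 1/3, sigma = 8/5, x_0 = 3, this gives:
  X_t = 3 * exp((-71/75) * t + (8/5) * B_t).
Since sigma*B_t ~ Normal(0, sigma^2 t), E[exp(sigma*B_t)] = exp(sigma^2 t / 2); so E[X_t] = x_0 * exp((mu - sigma^2/2) t) * exp(sigma^2 t / 2) = x_0 * exp(mu t) = 3*exp(t/3).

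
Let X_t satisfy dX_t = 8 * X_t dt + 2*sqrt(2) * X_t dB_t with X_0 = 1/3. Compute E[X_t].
E[X_t] = exp(8*t)/3

For GBM dX = mu X dt + sigma X dB with X_0 = x_0, apply Itô to Y = log X: dY = (mu - sigma^2/2) dt + sigma dB, so Y_t = log(x_0) + (mu - sigma^2/2) t + sigma B_t and hence X_t = x_0 * exp((mu - sigma^2/2) t + sigma B_t).
With mu = 8, sigma = 2*sqrt(2), x_0 = 1/3, this gives:
  X_t = 1/3 * exp((4) * t + (2*sqrt(2)) * B_t).
Since sigma*B_t ~ Normal(0, sigma^2 t), E[exp(sigma*B_t)] = exp(sigma^2 t / 2); so E[X_t] = x_0 * exp((mu - sigma^2/2) t) * exp(sigma^2 t / 2) = x_0 * exp(mu t) = exp(8*t)/3.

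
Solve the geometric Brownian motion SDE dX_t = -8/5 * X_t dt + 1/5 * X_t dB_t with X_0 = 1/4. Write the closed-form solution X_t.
X_t = 1/4 * exp((-81/50) * t + (1/5) * B_t)

For GBM dX = mu X dt + sigma X dB with X_0 = x_0, apply Itô to Y = log X: dY = (mu - sigma^2/2) dt + sigma dB, so Y_t = log(x_0) + (mu - sigma^2/2) t + sigma B_t and hence X_t = x_0 * exp((mu - sigma^2/2) t + sigma B_t).
With mu = -8/5, sigma = 1/5, x_0 = 1/4, this gives:
  X_t = 1/4 * exp((-81/50) * t + (1/5) * B_t).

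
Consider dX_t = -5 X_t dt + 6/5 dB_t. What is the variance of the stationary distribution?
lim Var(X_t) = 18/125

The OU SDE dX = -theta X dt + sigma dB admits the integrating factor exp(theta t): d(exp(theta t) X_t) = sigma exp(theta t) dB_t. Integrating from 0 to t gives X_t = x_0 * exp(-theta t) + sigma * int_0^t exp(-theta (t-s)) dB_s for any initial x_0. The Itô integral has variance (by the Itô isometry) sigma^2 * int_0^t exp(-2 theta (t - s)) ds = sigma^2 * (1 - exp(-2 theta t)) / (2 theta), independent of x_0.
With theta = 5, sigma = 6/5:
  Var(X_t) = (6/5)^2 * (1 - exp(-2*5 t)) / (2 * 5) = 18/125 - 18*exp(-10*t)/125.
As t -> infinity, exp(-2*5 t) -> 0, so the stationary variance is sigma^2 / (2 theta) = 18/125.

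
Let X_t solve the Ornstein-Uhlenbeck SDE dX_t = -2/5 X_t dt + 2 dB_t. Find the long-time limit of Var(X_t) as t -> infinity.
lim Var(X_t) = 5

The OU SDE dX = -theta X dt + sigma dB admits the integrating factor exp(theta t): d(exp(theta t) X_t) = sigma exp(theta t) dB_t. Integrating from 0 to t gives X_t = x_0 * exp(-theta t) + sigma * int_0^t exp(-theta (t-s)) dB_s for any initial x_0. The Itô integral has variance (by the Itô isometry) sigma^2 * int_0^t exp(-2 theta (t - s)) ds = sigma^2 * (1 - exp(-2 theta t)) / (2 theta), independent of x_0.
With theta = 2/5, sigma = 2:
  Var(X_t) = (2)^2 * (1 - exp(-2*2/5 t)) / (2 * 2/5) = 5 - 5*exp(-4*t/5).
As t -> infinity, exp(-2*2/5 t) -> 0, so the stationary variance is sigma^2 / (2 theta) = 5.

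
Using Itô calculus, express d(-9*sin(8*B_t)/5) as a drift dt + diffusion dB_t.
d(-9*sin(8*B_t)/5) = (288*sin(8*B_t)/5) dt + (-72*cos(8*B_t)/5) dB_t

Itô's formula for f(B_t) gives d f(B_t) = f'(B_t) dB_t + (1/2) f''(B_t) dt. Compute derivatives of f(x) = -9*sin(8*x)/5:
  f'(x)  = -72*cos(8*x)/5
  f''(x) = 576*sin(8*x)/5
Substitute x = B_t and multiply the f'' term by 1/2:
  drift     = (1/2) * (576*sin(8*x)/5) evaluated at B_t = 288*sin(8*B_t)/5
  diffusion = (-72*cos(8*x)/5) evaluated at B_t = -72*cos(8*B_t)/5
Therefore d(-9*sin(8*B_t)/5) = (288*sin(8*B_t)/5) dt + (-72*cos(8*B_t)/5) dB_t.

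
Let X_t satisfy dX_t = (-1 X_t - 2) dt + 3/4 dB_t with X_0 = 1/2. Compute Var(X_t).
Var(X_t) = 9/32 - 9*exp(-2*t)/32

The variance V(t) = Var(X_t) satisfies V'(t) = 2 a V(t) + c^2 with V(0) = 0 (drift coefficient is linear in X, diffusion is constant). With a = -1, c = 3/4, the solution is
  V(t) = (c^2 / (2 a)) * (exp(2 a t) - 1)
       = ((3/4)^2 / (2*(-1))) * (exp((-2) t) - 1)
       = 9/32 - 9*exp(-2*t)/32.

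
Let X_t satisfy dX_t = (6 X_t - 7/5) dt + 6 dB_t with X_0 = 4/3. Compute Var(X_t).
Var(X_t) = 3*exp(12*t) - 3

The variance V(t) = Var(X_t) satisfies V'(t) = 2 a V(t) + c^2 with V(0) = 0 (drift coefficient is linear in X, diffusion is constant). With a = 6, c = 6, the solution is
  V(t) = (c^2 / (2 a)) * (exp(2 a t) - 1)
       = (6^2 / (2*6)) * (exp(12 t) - 1)
       = 3*exp(12*t) - 3.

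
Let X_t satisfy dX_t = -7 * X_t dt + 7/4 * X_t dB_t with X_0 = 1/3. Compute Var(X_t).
Var(X_t) = (exp(49*t/16) - 1)*exp(-14*t)/9

For GBM dX = mu X dt + sigma X dB with X_0 = x_0, apply Itô to Y = log X: dY = (mu - sigma^2/2) dt + sigma dB, so Y_t = log(x_0) + (mu - sigma^2/2) t + sigma B_t and hence X_t = x_0 * exp((mu - sigma^2/2) t + sigma B_t).
With mu = -7, sigma = 7/4, x_0 = 1/3, this gives:
  X_t = 1/3 * exp((-273/32) * t + (7/4) * B_t).
Since sigma*B_t ~ Normal(0, sigma^2 t), E[exp(sigma*B_t)] = exp(sigma^2 t / 2); so E[X_t] = x_0 * exp((mu - sigma^2/2) t) * exp(sigma^2 t / 2) = x_0 * exp(mu t) = exp(-7*t)/3.
Var(X_t) = E[X_t^2] - (E[X_t])^2 = x_0^2 * exp(2 mu t) * (exp(sigma^2 t) - 1) = (exp(49*t/16) - 1)*exp(-14*t)/9.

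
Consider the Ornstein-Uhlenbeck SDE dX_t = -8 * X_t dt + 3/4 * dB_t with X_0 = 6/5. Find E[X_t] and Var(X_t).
E[X_t] = 6*exp(-8*t)/5; Var(X_t) = 9/256 - 9*exp(-16*t)/256

The OU SDE dX = -theta X dt + sigma dB admits the integrating factor exp(theta t): d(exp(theta t) X_t) = sigma exp(theta t) dB_t. Integrating from 0 to t:
  X_t = x_0 * exp(-theta t) + sigma * int_0^t exp(-theta (t-s)) dB_s.
The Itô integral has mean 0 and (by the Itô isometry) variance sigma^2 * int_0^t exp(-2 theta (t - s)) ds = sigma^2 * (1 - exp(-2 theta t)) / (2 theta).
With theta = 8, sigma = 3/4, x_0 = 6/5:
  E[X_t] = 6/5 * exp(-8 t) = 6*exp(-8*t)/5
  Var(X_t) = (3/4)^2 * (1 - exp(-2*8 t)) / (2 * 8) = 9/256 - 9*exp(-16*t)/256.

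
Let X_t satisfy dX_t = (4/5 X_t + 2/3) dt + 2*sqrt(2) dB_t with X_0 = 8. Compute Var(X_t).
Var(X_t) = 5*exp(8*t/5) - 5

The variance V(t) = Var(X_t) satisfies V'(t) = 2 a V(t) + c^2 with V(0) = 0 (drift coefficient is linear in X, diffusion is constant). With a = 4/5, c = 2*sqrt(2), the solution is
  V(t) = (c^2 / (2 a)) * (exp(2 a t) - 1)
       = ((2*sqrt(2))^2 / (2*(4/5))) * (exp((8/5) t) - 1)
       = 5*exp(8*t/5) - 5.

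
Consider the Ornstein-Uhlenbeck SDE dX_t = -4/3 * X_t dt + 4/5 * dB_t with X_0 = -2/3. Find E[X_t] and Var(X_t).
E[X_t] = -2*exp(-4*t/3)/3; Var(X_t) = 6/25 - 6*exp(-8*t/3)/25

The OU SDE dX = -theta X dt + sigma dB admits the integrating factor exp(theta t): d(exp(theta t) X_t) = sigma exp(theta t) dB_t. Integrating from 0 to t:
  X_t = x_0 * exp(-theta t) + sigma * int_0^t exp(-theta (t-s)) dB_s.
The Itô integral has mean 0 and (by the Itô isometry) variance sigma^2 * int_0^t exp(-2 theta (t - s)) ds = sigma^2 * (1 - exp(-2 theta t)) / (2 theta).
With theta = 4/3, sigma = 4/5, x_0 = -2/3:
  E[X_t] = -2/3 * exp(-4/3 t) = -2*exp(-4*t/3)/3
  Var(X_t) = (4/5)^2 * (1 - exp(-2*4/3 t)) / (2 * 4/3) = 6/25 - 6*exp(-8*t/3)/25.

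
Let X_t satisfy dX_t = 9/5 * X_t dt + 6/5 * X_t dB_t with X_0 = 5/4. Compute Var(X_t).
Var(X_t) = 25*(exp(36*t/25) - 1)*exp(18*t/5)/16

For GBM dX = mu X dt + sigma X dB with X_0 = x_0, apply Itô to Y = log X: dY = (mu - sigma^2/2) dt + sigma dB, so Y_t = log(x_0) + (mu - sigma^2/2) t + sigma B_t and hence X_t = x_0 * exp((mu - sigma^2/2) t + sigma B_t).
With mu = 9/5, sigma = 6/5, x_0 = 5/4, this gives:
  X_t = 5/4 * exp((27/25) * t + (6/5) * B_t).
Since sigma*B_t ~ Normal(0, sigma^2 t), E[exp(sigma*B_t)] = exp(sigma^2 t / 2); so E[X_t] = x_0 * exp((mu - sigma^2/2) t) * exp(sigma^2 t / 2) = x_0 * exp(mu t) = 5*exp(9*t/5)/4.
Var(X_t) = E[X_t^2] - (E[X_t])^2 = x_0^2 * exp(2 mu t) * (exp(sigma^2 t) - 1) = 25*(exp(36*t/25) - 1)*exp(18*t/5)/16.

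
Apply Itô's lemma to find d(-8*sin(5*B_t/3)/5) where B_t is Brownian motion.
d(-8*sin(5*B_t/3)/5) = (20*sin(5*B_t/3)/9) dt + (-8*cos(5*B_t/3)/3) dB_t

Itô's formula for f(B_t) gives d f(B_t) = f'(B_t) dB_t + (1/2) f''(B_t) dt. Compute derivatives of f(x) = -8*sin(5*x/3)/5:
  f'(x)  = -8*cos(5*x/3)/3
  f''(x) = 40*sin(5*x/3)/9
Substitute x = B_t and multiply the f'' term by 1/2:
  drift     = (1/2) * (40*sin(5*x/3)/9) evaluated at B_t = 20*sin(5*B_t/3)/9
  diffusion = (-8*cos(5*x/3)/3) evaluated at B_t = -8*cos(5*B_t/3)/3
Therefore d(-8*sin(5*B_t/3)/5) = (20*sin(5*B_t/3)/9) dt + (-8*cos(5*B_t/3)/3) dB_t.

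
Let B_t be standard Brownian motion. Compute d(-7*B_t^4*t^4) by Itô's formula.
d(-7*B_t^4*t^4) = (B_t^2*t^3*(-28*B_t^2 - 42*t)) dt + (-28*B_t^3*t^4) dB_t

Itô's formula for f(t, x): d f(t, B_t) = (f_t + (1/2) f_xx) dt + f_x dB_t. Compute partials of f(t, x) = -7*t^4*x^4:
  f_t(t,x)  = -28*t^3*x^4
  f_x(t,x)  = -28*t^4*x^3
  f_xx(t,x) = -84*t^4*x^2
Assemble drift = f_t + (1/2) f_xx = t^3*x^2*(-42*t - 28*x^2) and diffusion = f_x = -28*t^4*x^3. Substituting x = B_t:
  d(-7*B_t^4*t^4) = (B_t^2*t^3*(-28*B_t^2 - 42*t)) dt + (-28*B_t^3*t^4) dB_t.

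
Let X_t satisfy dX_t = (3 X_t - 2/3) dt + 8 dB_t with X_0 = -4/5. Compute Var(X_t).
Var(X_t) = 32*exp(6*t)/3 - 32/3

The variance V(t) = Var(X_t) satisfies V'(t) = 2 a V(t) + c^2 with V(0) = 0 (drift coefficient is linear in X, diffusion is constant). With a = 3, c = 8, the solution is
  V(t) = (c^2 / (2 a)) * (exp(2 a t) - 1)
       = (8^2 / (2*3)) * (exp(6 t) - 1)
       = 32*exp(6*t)/3 - 32/3.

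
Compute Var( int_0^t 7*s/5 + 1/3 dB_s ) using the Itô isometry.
Var = t*(147*t^2 + 105*t + 25)/225

The Itô integral of a deterministic integrand f(s) has mean 0 because each increment f(s) * (B_{s+ds} - B_s) has mean 0. By the Itô isometry:
  Var( int_0^t f(s) dB_s ) = E[ (int_0^t f(s) dB_s)^2 ] = int_0^t f(s)^2 ds.
Here f(s) = 7*s/5 + 1/3, so f(s)^2 = (21*s + 5)^2/225. Integrate:
  int_0^t ((21*s + 5)^2/225) ds = t*(147*t^2 + 105*t + 25)/225.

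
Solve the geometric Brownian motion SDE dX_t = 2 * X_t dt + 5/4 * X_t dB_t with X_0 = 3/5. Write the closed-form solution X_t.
X_t = 3/5 * exp((39/32) * t + (5/4) * B_t)

For GBM dX = mu X dt + sigma X dB with X_0 = x_0, apply Itô to Y = log X: dY = (mu - sigma^2/2) dt + sigma dB, so Y_t = log(x_0) + (mu - sigma^2/2) t + sigma B_t and hence X_t = x_0 * exp((mu - sigma^2/2) t + sigma B_t).
With mu = 2, sigma = 5/4, x_0 = 3/5, this gives:
  X_t = 3/5 * exp((39/32) * t + (5/4) * B_t).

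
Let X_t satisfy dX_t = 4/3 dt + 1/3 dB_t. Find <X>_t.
<X>_t = t/9

For an Itô process dX_t = a(t) dt + b(t) dB_t, the quadratic variation is <X>_t = int_0^t b(s)^2 ds (the drift term does not contribute). Here b(s) = 1/3, so
  b(s)^2 = 1/9.
Integrating from 0 to t:
  <X>_t = int_0^t (1/9) ds = t/9.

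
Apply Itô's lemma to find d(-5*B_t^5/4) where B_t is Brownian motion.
d(-5*B_t^5/4) = (-25*B_t^3/2) dt + (-25*B_t^4/4) dB_t

Itô's formula for f(B_t) gives d f(B_t) = f'(B_t) dB_t + (1/2) f''(B_t) dt. Compute derivatives of f(x) = -5*x^5/4:
  f'(x)  = -25*x^4/4
  f''(x) = -25*x^3
Substitute x = B_t and multiply the f'' term by 1/2:
  drift     = (1/2) * (-25*x^3) evaluated at B_t = -25*B_t^3/2
  diffusion = (-25*x^4/4) evaluated at B_t = -25*B_t^4/4
Therefore d(-5*B_t^5/4) = (-25*B_t^3/2) dt + (-25*B_t^4/4) dB_t.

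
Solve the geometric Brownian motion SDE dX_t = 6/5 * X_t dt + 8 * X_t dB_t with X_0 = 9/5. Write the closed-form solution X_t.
X_t = 9/5 * exp((-154/5) * t + (8) * B_t)

For GBM dX = mu X dt + sigma X dB with X_0 = x_0, apply Itô to Y = log X: dY = (mu - sigma^2/2) dt + sigma dB, so Y_t = log(x_0) + (mu - sigma^2/2) t + sigma B_t and hence X_t = x_0 * exp((mu - sigma^2/2) t + sigma B_t).
With mu = 6/5, sigma = 8, x_0 = 9/5, this gives:
  X_t = 9/5 * exp((-154/5) * t + (8) * B_t).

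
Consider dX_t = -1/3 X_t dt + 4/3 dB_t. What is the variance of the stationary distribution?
lim Var(X_t) = 8/3

The OU SDE dX = -theta X dt + sigma dB admits the integrating factor exp(theta t): d(exp(theta t) X_t) = sigma exp(theta t) dB_t. Integrating from 0 to t gives X_t = x_0 * exp(-theta t) + sigma * int_0^t exp(-theta (t-s)) dB_s for any initial x_0. The Itô integral has variance (by the Itô isometry) sigma^2 * int_0^t exp(-2 theta (t - s)) ds = sigma^2 * (1 - exp(-2 theta t)) / (2 theta), independent of x_0.
With theta = 1/3, sigma = 4/3:
  Var(X_t) = (4/3)^2 * (1 - exp(-2*1/3 t)) / (2 * 1/3) = 8/3 - 8*exp(-2*t/3)/3.
As t -> infinity, exp(-2*1/3 t) -> 0, so the stationary variance is sigma^2 / (2 theta) = 8/3.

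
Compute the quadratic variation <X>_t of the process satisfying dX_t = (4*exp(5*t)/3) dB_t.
<X>_t = 8*exp(10*t)/45 - 8/45

For an Itô process dX_t = a(t) dt + b(t) dB_t, the quadratic variation is <X>_t = int_0^t b(s)^2 ds (the drift term does not contribute). Here b(s) = 4*exp(5*s)/3, so
  b(s)^2 = 16*exp(10*s)/9.
Integrating from 0 to t:
  <X>_t = int_0^t (16*exp(10*s)/9) ds = 8*exp(10*t)/45 - 8/45.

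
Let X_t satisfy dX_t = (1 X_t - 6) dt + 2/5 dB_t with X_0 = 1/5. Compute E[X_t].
E[X_t] = 6 - 29*exp(t)/5

Taking expectations and using E[dB_t] = 0, the mean m(t) = E[X_t] satisfies the ODE m'(t) = a m(t) + b with m(0) = x_0. With a = 1, b = -6, x_0 = 1/5, the solution is
  m(t) = x_0 * exp(a t) + (b/a) * (exp(a t) - 1)
       = (1/5) * exp(1 t) + ((-6)/1) * (exp(1 t) - 1)
       = 6 - 29*exp(t)/5.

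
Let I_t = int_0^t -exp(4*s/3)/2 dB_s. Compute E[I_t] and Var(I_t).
E[I_t] = 0; Var(I_t) = 3*exp(8*t/3)/32 - 3/32

The Itô integral of a deterministic integrand f(s) has mean 0 because each increment f(s) * (B_{s+ds} - B_s) has mean 0. By the Itô isometry:
  Var( int_0^t f(s) dB_s ) = E[ (int_0^t f(s) dB_s)^2 ] = int_0^t f(s)^2 ds.
Here f(s) = -exp(4*s/3)/2, so f(s)^2 = exp(8*s/3)/4. Integrate:
  int_0^t (exp(8*s/3)/4) ds = 3*exp(8*t/3)/32 - 3/32.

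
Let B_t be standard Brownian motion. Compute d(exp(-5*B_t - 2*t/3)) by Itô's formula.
d(exp(-5*B_t - 2*t/3)) = (71*exp(-5*B_t - 2*t/3)/6) dt + (-5*exp(-5*B_t - 2*t/3)) dB_t

Itô's formula for f(t, x): d f(t, B_t) = (f_t + (1/2) f_xx) dt + f_x dB_t. Compute partials of f(t, x) = exp(-2*t/3 - 5*x):
  f_t(t,x)  = -2*exp(-2*t/3 - 5*x)/3
  f_x(t,x)  = -5*exp(-2*t/3 - 5*x)
  f_xx(t,x) = 25*exp(-2*t/3 - 5*x)
Assemble drift = f_t + (1/2) f_xx = 71*exp(-2*t/3 - 5*x)/6 and diffusion = f_x = -5*exp(-2*t/3 - 5*x). Substituting x = B_t:
  d(exp(-5*B_t - 2*t/3)) = (71*exp(-5*B_t - 2*t/3)/6) dt + (-5*exp(-5*B_t - 2*t/3)) dB_t.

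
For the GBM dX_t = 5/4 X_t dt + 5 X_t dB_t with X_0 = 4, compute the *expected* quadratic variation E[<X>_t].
E[<X>_t] = 160*exp(55*t/2)/11 - 160/11

<X>_t = int_0^t (5 * X_s)^2 ds. Taking expectation inside the integral: E[<X>_t] = 5^2 * int_0^t E[X_s^2] ds. For GBM, E[X_s^2] = x_0^2 * exp((2 mu + sigma^2) s). Integrating:
  E[<X>_t] = 5^2 * 4^2 * (exp((2*(5/4) + 5^2) t) - 1) / (2*(5/4) + 5^2)
           = 5^2 * 4^2 * (exp((55/2) t) - 1) / (55/2) = 160*exp(55*t/2)/11 - 160/11.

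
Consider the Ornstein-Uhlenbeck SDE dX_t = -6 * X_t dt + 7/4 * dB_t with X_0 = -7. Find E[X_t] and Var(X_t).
E[X_t] = -7*exp(-6*t); Var(X_t) = 49/192 - 49*exp(-12*t)/192

The OU SDE dX = -theta X dt + sigma dB admits the integrating factor exp(theta t): d(exp(theta t) X_t) = sigma exp(theta t) dB_t. Integrating from 0 to t:
  X_t = x_0 * exp(-theta t) + sigma * int_0^t exp(-theta (t-s)) dB_s.
The Itô integral has mean 0 and (by the Itô isometry) variance sigma^2 * int_0^t exp(-2 theta (t - s)) ds = sigma^2 * (1 - exp(-2 theta t)) / (2 theta).
With theta = 6, sigma = 7/4, x_0 = -7:
  E[X_t] = -7 * exp(-6 t) = -7*exp(-6*t)
  Var(X_t) = (7/4)^2 * (1 - exp(-2*6 t)) / (2 * 6) = 49/192 - 49*exp(-12*t)/192.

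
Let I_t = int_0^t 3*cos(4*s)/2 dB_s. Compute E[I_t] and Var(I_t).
E[I_t] = 0; Var(I_t) = 9*t/8 + 9*sin(4*t)*cos(4*t)/32

The Itô integral of a deterministic integrand f(s) has mean 0 because each increment f(s) * (B_{s+ds} - B_s) has mean 0. By the Itô isometry:
  Var( int_0^t f(s) dB_s ) = E[ (int_0^t f(s) dB_s)^2 ] = int_0^t f(s)^2 ds.
Here f(s) = 3*cos(4*s)/2, so f(s)^2 = 9*cos(4*s)^2/4. Integrate:
  int_0^t (9*cos(4*s)^2/4) ds = 9*t/8 + 9*sin(4*t)*cos(4*t)/32.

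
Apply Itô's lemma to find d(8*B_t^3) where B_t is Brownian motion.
d(8*B_t^3) = (24*B_t) dt + (24*B_t^2) dB_t

Itô's formula for f(B_t) gives d f(B_t) = f'(B_t) dB_t + (1/2) f''(B_t) dt. Compute derivatives of f(x) = 8*x^3:
  f'(x)  = 24*x^2
  f''(x) = 48*x
Substitute x = B_t and multiply the f'' term by 1/2:
  drift     = (1/2) * (48*x) evaluated at B_t = 24*B_t
  diffusion = (24*x^2) evaluated at B_t = 24*B_t^2
Therefore d(8*B_t^3) = (24*B_t) dt + (24*B_t^2) dB_t.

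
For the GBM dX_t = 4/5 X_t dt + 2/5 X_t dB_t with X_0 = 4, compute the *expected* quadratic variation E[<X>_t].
E[<X>_t] = 16*exp(44*t/25)/11 - 16/11

<X>_t = int_0^t ((2/5) * X_s)^2 ds. Taking expectation inside the integral: E[<X>_t] = (2/5)^2 * int_0^t E[X_s^2] ds. For GBM, E[X_s^2] = x_0^2 * exp((2 mu + sigma^2) s). Integrating:
  E[<X>_t] = (2/5)^2 * 4^2 * (exp((2*(4/5) + (2/5)^2) t) - 1) / (2*(4/5) + (2/5)^2)
           = (2/5)^2 * 4^2 * (exp((44/25) t) - 1) / (44/25) = 16*exp(44*t/25)/11 - 16/11.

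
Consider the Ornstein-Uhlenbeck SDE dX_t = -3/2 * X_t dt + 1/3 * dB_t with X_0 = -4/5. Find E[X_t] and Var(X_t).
E[X_t] = -4*exp(-3*t/2)/5; Var(X_t) = 1/27 - exp(-3*t)/27

The OU SDE dX = -theta X dt + sigma dB admits the integrating factor exp(theta t): d(exp(theta t) X_t) = sigma exp(theta t) dB_t. Integrating from 0 to t:
  X_t = x_0 * exp(-theta t) + sigma * int_0^t exp(-theta (t-s)) dB_s.
The Itô integral has mean 0 and (by the Itô isometry) variance sigma^2 * int_0^t exp(-2 theta (t - s)) ds = sigma^2 * (1 - exp(-2 theta t)) / (2 theta).
With theta = 3/2, sigma = 1/3, x_0 = -4/5:
  E[X_t] = -4/5 * exp(-3/2 t) = -4*exp(-3*t/2)/5
  Var(X_t) = (1/3)^2 * (1 - exp(-2*3/2 t)) / (2 * 3/2) = 1/27 - exp(-3*t)/27.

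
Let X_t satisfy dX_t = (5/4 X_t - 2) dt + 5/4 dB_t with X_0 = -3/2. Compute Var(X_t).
Var(X_t) = 5*exp(5*t/2)/8 - 5/8

The variance V(t) = Var(X_t) satisfies V'(t) = 2 a V(t) + c^2 with V(0) = 0 (drift coefficient is linear in X, diffusion is constant). With a = 5/4, c = 5/4, the solution is
  V(t) = (c^2 / (2 a)) * (exp(2 a t) - 1)
       = ((5/4)^2 / (2*(5/4))) * (exp((5/2) t) - 1)
       = 5*exp(5*t/2)/8 - 5/8.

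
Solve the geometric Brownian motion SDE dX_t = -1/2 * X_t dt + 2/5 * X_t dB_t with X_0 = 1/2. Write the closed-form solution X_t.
X_t = 1/2 * exp((-29/50) * t + (2/5) * B_t)

For GBM dX = mu X dt + sigma X dB with X_0 = x_0, apply Itô to Y = log X: dY = (mu - sigma^2/2) dt + sigma dB, so Y_t = log(x_0) + (mu - sigma^2/2) t + sigma B_t and hence X_t = x_0 * exp((mu - sigma^2/2) t + sigma B_t).
With mu = -1/2, sigma = 2/5, x_0 = 1/2, this gives:
  X_t = 1/2 * exp((-29/50) * t + (2/5) * B_t).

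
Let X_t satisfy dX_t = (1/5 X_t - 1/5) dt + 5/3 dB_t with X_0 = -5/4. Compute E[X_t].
E[X_t] = 1 - 9*exp(t/5)/4

Taking expectations and using E[dB_t] = 0, the mean m(t) = E[X_t] satisfies the ODE m'(t) = a m(t) + b with m(0) = x_0. With a = 1/5, b = -1/5, x_0 = -5/4, the solution is
  m(t) = x_0 * exp(a t) + (b/a) * (exp(a t) - 1)
       = (-5/4) * exp((1/5) t) + ((-1/5)/(1/5)) * (exp((1/5) t) - 1)
       = 1 - 9*exp(t/5)/4.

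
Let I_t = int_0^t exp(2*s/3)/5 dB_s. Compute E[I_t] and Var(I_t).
E[I_t] = 0; Var(I_t) = 3*exp(4*t/3)/100 - 3/100

The Itô integral of a deterministic integrand f(s) has mean 0 because each increment f(s) * (B_{s+ds} - B_s) has mean 0. By the Itô isometry:
  Var( int_0^t f(s) dB_s ) = E[ (int_0^t f(s) dB_s)^2 ] = int_0^t f(s)^2 ds.
Here f(s) = exp(2*s/3)/5, so f(s)^2 = exp(4*s/3)/25. Integrate:
  int_0^t (exp(4*s/3)/25) ds = 3*exp(4*t/3)/100 - 3/100.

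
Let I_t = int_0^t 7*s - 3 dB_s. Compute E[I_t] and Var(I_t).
E[I_t] = 0; Var(I_t) = t*(49*t^2 - 63*t + 27)/3

The Itô integral of a deterministic integrand f(s) has mean 0 because each increment f(s) * (B_{s+ds} - B_s) has mean 0. By the Itô isometry:
  Var( int_0^t f(s) dB_s ) = E[ (int_0^t f(s) dB_s)^2 ] = int_0^t f(s)^2 ds.
Here f(s) = 7*s - 3, so f(s)^2 = (7*s - 3)^2. Integrate:
  int_0^t ((7*s - 3)^2) ds = t*(49*t^2 - 63*t + 27)/3.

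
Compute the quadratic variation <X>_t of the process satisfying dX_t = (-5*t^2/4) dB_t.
<X>_t = 5*t^5/16

For an Itô process dX_t = a(t) dt + b(t) dB_t, the quadratic variation is <X>_t = int_0^t b(s)^2 ds (the drift term does not contribute). Here b(s) = -5*s^2/4, so
  b(s)^2 = 25*s^4/16.
Integrating from 0 to t:
  <X>_t = int_0^t (25*s^4/16) ds = 5*t^5/16.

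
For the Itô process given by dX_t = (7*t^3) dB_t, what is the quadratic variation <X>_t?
<X>_t = 7*t^7

For an Itô process dX_t = a(t) dt + b(t) dB_t, the quadratic variation is <X>_t = int_0^t b(s)^2 ds (the drift term does not contribute). Here b(s) = 7*s^3, so
  b(s)^2 = 49*s^6.
Integrating from 0 to t:
  <X>_t = int_0^t (49*s^6) ds = 7*t^7.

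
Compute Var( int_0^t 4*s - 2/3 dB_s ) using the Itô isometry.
Var = 4*t*(12*t^2 - 6*t + 1)/9

The Itô integral of a deterministic integrand f(s) has mean 0 because each increment f(s) * (B_{s+ds} - B_s) has mean 0. By the Itô isometry:
  Var( int_0^t f(s) dB_s ) = E[ (int_0^t f(s) dB_s)^2 ] = int_0^t f(s)^2 ds.
Here f(s) = 4*s - 2/3, so f(s)^2 = 4*(6*s - 1)^2/9. Integrate:
  int_0^t (4*(6*s - 1)^2/9) ds = 4*t*(12*t^2 - 6*t + 1)/9.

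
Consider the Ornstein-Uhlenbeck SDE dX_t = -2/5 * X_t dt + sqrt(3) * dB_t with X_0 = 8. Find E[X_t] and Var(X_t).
E[X_t] = 8*exp(-2*t/5); Var(X_t) = 15/4 - 15*exp(-4*t/5)/4

The OU SDE dX = -theta X dt + sigma dB admits the integrating factor exp(theta t): d(exp(theta t) X_t) = sigma exp(theta t) dB_t. Integrating from 0 to t:
  X_t = x_0 * exp(-theta t) + sigma * int_0^t exp(-theta (t-s)) dB_s.
The Itô integral has mean 0 and (by the Itô isometry) variance sigma^2 * int_0^t exp(-2 theta (t - s)) ds = sigma^2 * (1 - exp(-2 theta t)) / (2 theta).
With theta = 2/5, sigma = sqrt(3), x_0 = 8:
  E[X_t] = 8 * exp(-2/5 t) = 8*exp(-2*t/5)
  Var(X_t) = (sqrt(3))^2 * (1 - exp(-2*2/5 t)) / (2 * 2/5) = 15/4 - 15*exp(-4*t/5)/4.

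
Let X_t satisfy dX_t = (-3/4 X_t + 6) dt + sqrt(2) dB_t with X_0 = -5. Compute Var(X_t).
Var(X_t) = 4/3 - 4*exp(-3*t/2)/3

The variance V(t) = Var(X_t) satisfies V'(t) = 2 a V(t) + c^2 with V(0) = 0 (drift coefficient is linear in X, diffusion is constant). With a = -3/4, c = sqrt(2), the solution is
  V(t) = (c^2 / (2 a)) * (exp(2 a t) - 1)
       = (sqrt(2)^2 / (2*(-3/4))) * (exp((-3/2) t) - 1)
       = 4/3 - 4*exp(-3*t/2)/3.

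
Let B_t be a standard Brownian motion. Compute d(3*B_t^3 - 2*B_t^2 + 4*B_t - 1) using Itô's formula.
d(3*B_t^3 - 2*B_t^2 + 4*B_t - 1) = (9*B_t - 2) dt + (9*B_t^2 - 4*B_t + 4) dB_t

Itô's formula for f(B_t) gives d f(B_t) = f'(B_t) dB_t + (1/2) f''(B_t) dt. Compute derivatives of f(x) = 3*x^3 - 2*x^2 + 4*x - 1:
  f'(x)  = 9*x^2 - 4*x + 4
  f''(x) = 18*x - 4
Substitute x = B_t and multiply the f'' term by 1/2:
  drift     = (1/2) * (18*x - 4) evaluated at B_t = 9*B_t - 2
  diffusion = (9*x^2 - 4*x + 4) evaluated at B_t = 9*B_t^2 - 4*B_t + 4
Therefore d(3*B_t^3 - 2*B_t^2 + 4*B_t - 1) = (9*B_t - 2) dt + (9*B_t^2 - 4*B_t + 4) dB_t.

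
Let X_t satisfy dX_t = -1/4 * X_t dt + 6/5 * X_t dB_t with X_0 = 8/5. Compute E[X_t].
E[X_t] = 8*exp(-t/4)/5

For GBM dX = mu X dt + sigma X dB with X_0 = x_0, apply Itô to Y = log X: dY = (mu - sigma^2/2) dt + sigma dB, so Y_t = log(x_0) + (mu - sigma^2/2) t + sigma B_t and hence X_t = x_0 * exp((mu - sigma^2/2) t + sigma B_t).
With mu = -1/4, sigma = 6/5, x_0 = 8/5, this gives:
  X_t = 8/5 * exp((-97/100) * t + (6/5) * B_t).
Since sigma*B_t ~ Normal(0, sigma^2 t), E[exp(sigma*B_t)] = exp(sigma^2 t / 2); so E[X_t] = x_0 * exp((mu - sigma^2/2) t) * exp(sigma^2 t / 2) = x_0 * exp(mu t) = 8*exp(-t/4)/5.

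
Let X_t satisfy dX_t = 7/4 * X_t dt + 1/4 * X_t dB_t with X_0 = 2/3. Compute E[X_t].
E[X_t] = 2*exp(7*t/4)/3

For GBM dX = mu X dt + sigma X dB with X_0 = x_0, apply Itô to Y = log X: dY = (mu - sigma^2/2) dt + sigma dB, so Y_t = log(x_0) + (mu - sigma^2/2) t + sigma B_t and hence X_t = x_0 * exp((mu - sigma^2/2) t + sigma B_t).
With mu = 7/4, sigma = 1/4, x_0 = 2/3, this gives:
  X_t = 2/3 * exp((55/32) * t + (1/4) * B_t).
Since sigma*B_t ~ Normal(0, sigma^2 t), E[exp(sigma*B_t)] = exp(sigma^2 t / 2); so E[X_t] = x_0 * exp((mu - sigma^2/2) t) * exp(sigma^2 t / 2) = x_0 * exp(mu t) = 2*exp(7*t/4)/3.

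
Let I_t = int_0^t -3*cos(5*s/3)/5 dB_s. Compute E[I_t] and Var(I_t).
E[I_t] = 0; Var(I_t) = 9*t/50 + 27*sin(10*t/3)/500

The Itô integral of a deterministic integrand f(s) has mean 0 because each increment f(s) * (B_{s+ds} - B_s) has mean 0. By the Itô isometry:
  Var( int_0^t f(s) dB_s ) = E[ (int_0^t f(s) dB_s)^2 ] = int_0^t f(s)^2 ds.
Here f(s) = -3*cos(5*s/3)/5, so f(s)^2 = 9*cos(5*s/3)^2/25. Integrate:
  int_0^t (9*cos(5*s/3)^2/25) ds = 9*t/50 + 27*sin(10*t/3)/500.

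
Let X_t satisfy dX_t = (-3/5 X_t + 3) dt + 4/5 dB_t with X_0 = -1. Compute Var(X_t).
Var(X_t) = 8/15 - 8*exp(-6*t/5)/15

The variance V(t) = Var(X_t) satisfies V'(t) = 2 a V(t) + c^2 with V(0) = 0 (drift coefficient is linear in X, diffusion is constant). With a = -3/5, c = 4/5, the solution is
  V(t) = (c^2 / (2 a)) * (exp(2 a t) - 1)
       = ((4/5)^2 / (2*(-3/5))) * (exp((-6/5) t) - 1)
       = 8/15 - 8*exp(-6*t/5)/15.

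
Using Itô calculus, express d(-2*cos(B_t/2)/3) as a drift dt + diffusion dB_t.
d(-2*cos(B_t/2)/3) = (cos(B_t/2)/12) dt + (sin(B_t/2)/3) dB_t

Itô's formula for f(B_t) gives d f(B_t) = f'(B_t) dB_t + (1/2) f''(B_t) dt. Compute derivatives of f(x) = -2*cos(x/2)/3:
  f'(x)  = sin(x/2)/3
  f''(x) = cos(x/2)/6
Substitute x = B_t and multiply the f'' term by 1/2:
  drift     = (1/2) * (cos(x/2)/6) evaluated at B_t = cos(B_t/2)/12
  diffusion = (sin(x/2)/3) evaluated at B_t = sin(B_t/2)/3
Therefore d(-2*cos(B_t/2)/3) = (cos(B_t/2)/12) dt + (sin(B_t/2)/3) dB_t.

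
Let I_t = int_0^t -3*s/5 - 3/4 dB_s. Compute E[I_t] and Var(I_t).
E[I_t] = 0; Var(I_t) = 3*t*(16*t^2 + 60*t + 75)/400

The Itô integral of a deterministic integrand f(s) has mean 0 because each increment f(s) * (B_{s+ds} - B_s) has mean 0. By the Itô isometry:
  Var( int_0^t f(s) dB_s ) = E[ (int_0^t f(s) dB_s)^2 ] = int_0^t f(s)^2 ds.
Here f(s) = -3*s/5 - 3/4, so f(s)^2 = 9*(4*s + 5)^2/400. Integrate:
  int_0^t (9*(4*s + 5)^2/400) ds = 3*t*(16*t^2 + 60*t + 75)/400.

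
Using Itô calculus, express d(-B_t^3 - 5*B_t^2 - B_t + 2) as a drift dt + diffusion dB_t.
d(-B_t^3 - 5*B_t^2 - B_t + 2) = (-3*B_t - 5) dt + (-3*B_t^2 - 10*B_t - 1) dB_t

Itô's formula for f(B_t) gives d f(B_t) = f'(B_t) dB_t + (1/2) f''(B_t) dt. Compute derivatives of f(x) = -x^3 - 5*x^2 - x + 2:
  f'(x)  = -3*x^2 - 10*x - 1
  f''(x) = -6*x - 10
Substitute x = B_t and multiply the f'' term by 1/2:
  drift     = (1/2) * (-6*x - 10) evaluated at B_t = -3*B_t - 5
  diffusion = (-3*x^2 - 10*x - 1) evaluated at B_t = -3*B_t^2 - 10*B_t - 1
Therefore d(-B_t^3 - 5*B_t^2 - B_t + 2) = (-3*B_t - 5) dt + (-3*B_t^2 - 10*B_t - 1) dB_t.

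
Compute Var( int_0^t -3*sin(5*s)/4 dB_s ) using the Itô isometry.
Var = 9*t/32 - 9*sin(10*t)/320

The Itô integral of a deterministic integrand f(s) has mean 0 because each increment f(s) * (B_{s+ds} - B_s) has mean 0. By the Itô isometry:
  Var( int_0^t f(s) dB_s ) = E[ (int_0^t f(s) dB_s)^2 ] = int_0^t f(s)^2 ds.
Here f(s) = -3*sin(5*s)/4, so f(s)^2 = 9*sin(5*s)^2/16. Integrate:
  int_0^t (9*sin(5*s)^2/16) ds = 9*t/32 - 9*sin(10*t)/320.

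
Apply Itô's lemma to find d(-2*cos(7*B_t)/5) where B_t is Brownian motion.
d(-2*cos(7*B_t)/5) = (49*cos(7*B_t)/5) dt + (14*sin(7*B_t)/5) dB_t

Itô's formula for f(B_t) gives d f(B_t) = f'(B_t) dB_t + (1/2) f''(B_t) dt. Compute derivatives of f(x) = -2*cos(7*x)/5:
  f'(x)  = 14*sin(7*x)/5
  f''(x) = 98*cos(7*x)/5
Substitute x = B_t and multiply the f'' term by 1/2:
  drift     = (1/2) * (98*cos(7*x)/5) evaluated at B_t = 49*cos(7*B_t)/5
  diffusion = (14*sin(7*x)/5) evaluated at B_t = 14*sin(7*B_t)/5
Therefore d(-2*cos(7*B_t)/5) = (49*cos(7*B_t)/5) dt + (14*sin(7*B_t)/5) dB_t.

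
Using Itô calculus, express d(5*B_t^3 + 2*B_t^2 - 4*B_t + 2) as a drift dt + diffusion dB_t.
d(5*B_t^3 + 2*B_t^2 - 4*B_t + 2) = (15*B_t + 2) dt + (15*B_t^2 + 4*B_t - 4) dB_t

Itô's formula for f(B_t) gives d f(B_t) = f'(B_t) dB_t + (1/2) f''(B_t) dt. Compute derivatives of f(x) = 5*x^3 + 2*x^2 - 4*x + 2:
  f'(x)  = 15*x^2 + 4*x - 4
  f''(x) = 30*x + 4
Substitute x = B_t and multiply the f'' term by 1/2:
  drift     = (1/2) * (30*x + 4) evaluated at B_t = 15*B_t + 2
  diffusion = (15*x^2 + 4*x - 4) evaluated at B_t = 15*B_t^2 + 4*B_t - 4
Therefore d(5*B_t^3 + 2*B_t^2 - 4*B_t + 2) = (15*B_t + 2) dt + (15*B_t^2 + 4*B_t - 4) dB_t.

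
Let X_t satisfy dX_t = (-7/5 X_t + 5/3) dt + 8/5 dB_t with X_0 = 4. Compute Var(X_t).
Var(X_t) = 32/35 - 32*exp(-14*t/5)/35

The variance V(t) = Var(X_t) satisfies V'(t) = 2 a V(t) + c^2 with V(0) = 0 (drift coefficient is linear in X, diffusion is constant). With a = -7/5, c = 8/5, the solution is
  V(t) = (c^2 / (2 a)) * (exp(2 a t) - 1)
       = ((8/5)^2 / (2*(-7/5))) * (exp((-14/5) t) - 1)
       = 32/35 - 32*exp(-14*t/5)/35.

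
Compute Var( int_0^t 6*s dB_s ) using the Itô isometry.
Var = 12*t^3

The Itô integral of a deterministic integrand f(s) has mean 0 because each increment f(s) * (B_{s+ds} - B_s) has mean 0. By the Itô isometry:
  Var( int_0^t f(s) dB_s ) = E[ (int_0^t f(s) dB_s)^2 ] = int_0^t f(s)^2 ds.
Here f(s) = 6*s, so f(s)^2 = 36*s^2. Integrate:
  int_0^t (36*s^2) ds = 12*t^3.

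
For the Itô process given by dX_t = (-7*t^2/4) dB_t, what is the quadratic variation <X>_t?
<X>_t = 49*t^5/80

For an Itô process dX_t = a(t) dt + b(t) dB_t, the quadratic variation is <X>_t = int_0^t b(s)^2 ds (the drift term does not contribute). Here b(s) = -7*s^2/4, so
  b(s)^2 = 49*s^4/16.
Integrating from 0 to t:
  <X>_t = int_0^t (49*s^4/16) ds = 49*t^5/80.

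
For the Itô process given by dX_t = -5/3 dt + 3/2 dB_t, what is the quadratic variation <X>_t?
<X>_t = 9*t/4

For an Itô process dX_t = a(t) dt + b(t) dB_t, the quadratic variation is <X>_t = int_0^t b(s)^2 ds (the drift term does not contribute). Here b(s) = 3/2, so
  b(s)^2 = 9/4.
Integrating from 0 to t:
  <X>_t = int_0^t (9/4) ds = 9*t/4.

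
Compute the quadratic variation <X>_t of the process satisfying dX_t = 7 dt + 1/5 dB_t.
<X>_t = t/25

For an Itô process dX_t = a(t) dt + b(t) dB_t, the quadratic variation is <X>_t = int_0^t b(s)^2 ds (the drift term does not contribute). Here b(s) = 1/5, so
  b(s)^2 = 1/25.
Integrating from 0 to t:
  <X>_t = int_0^t (1/25) ds = t/25.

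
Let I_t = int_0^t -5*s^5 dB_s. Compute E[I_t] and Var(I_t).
E[I_t] = 0; Var(I_t) = 25*t^11/11

The Itô integral of a deterministic integrand f(s) has mean 0 because each increment f(s) * (B_{s+ds} - B_s) has mean 0. By the Itô isometry:
  Var( int_0^t f(s) dB_s ) = E[ (int_0^t f(s) dB_s)^2 ] = int_0^t f(s)^2 ds.
Here f(s) = -5*s^5, so f(s)^2 = 25*s^10. Integrate:
  int_0^t (25*s^10) ds = 25*t^11/11.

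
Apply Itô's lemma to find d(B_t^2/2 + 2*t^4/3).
d(B_t^2/2 + 2*t^4/3) = (8*t^3/3 + 1/2) dt + (B_t) dB_t

Itô's formula for f(t, x): d f(t, B_t) = (f_t + (1/2) f_xx) dt + f_x dB_t. Compute partials of f(t, x) = 2*t^4/3 + x^2/2:
  f_t(t,x)  = 8*t^3/3
  f_x(t,x)  = x
  f_xx(t,x) = 1
Assemble drift = f_t + (1/2) f_xx = 8*t^3/3 + 1/2 and diffusion = f_x = x. Substituting x = B_t:
  d(B_t^2/2 + 2*t^4/3) = (8*t^3/3 + 1/2) dt + (B_t) dB_t.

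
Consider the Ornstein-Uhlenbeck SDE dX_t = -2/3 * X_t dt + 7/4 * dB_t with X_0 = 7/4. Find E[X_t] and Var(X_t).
E[X_t] = 7*exp(-2*t/3)/4; Var(X_t) = 147/64 - 147*exp(-4*t/3)/64

The OU SDE dX = -theta X dt + sigma dB admits the integrating factor exp(theta t): d(exp(theta t) X_t) = sigma exp(theta t) dB_t. Integrating from 0 to t:
  X_t = x_0 * exp(-theta t) + sigma * int_0^t exp(-theta (t-s)) dB_s.
The Itô integral has mean 0 and (by the Itô isometry) variance sigma^2 * int_0^t exp(-2 theta (t - s)) ds = sigma^2 * (1 - exp(-2 theta t)) / (2 theta).
With theta = 2/3, sigma = 7/4, x_0 = 7/4:
  E[X_t] = 7/4 * exp(-2/3 t) = 7*exp(-2*t/3)/4
  Var(X_t) = (7/4)^2 * (1 - exp(-2*2/3 t)) / (2 * 2/3) = 147/64 - 147*exp(-4*t/3)/64.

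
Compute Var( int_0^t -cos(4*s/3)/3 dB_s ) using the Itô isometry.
Var = t/18 + sin(4*t/3)*cos(4*t/3)/24

The Itô integral of a deterministic integrand f(s) has mean 0 because each increment f(s) * (B_{s+ds} - B_s) has mean 0. By the Itô isometry:
  Var( int_0^t f(s) dB_s ) = E[ (int_0^t f(s) dB_s)^2 ] = int_0^t f(s)^2 ds.
Here f(s) = -cos(4*s/3)/3, so f(s)^2 = cos(4*s/3)^2/9. Integrate:
  int_0^t (cos(4*s/3)^2/9) ds = t/18 + sin(4*t/3)*cos(4*t/3)/24.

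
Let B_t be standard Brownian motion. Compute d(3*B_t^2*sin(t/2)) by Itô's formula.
d(3*B_t^2*sin(t/2)) = (3*B_t^2*cos(t/2)/2 + 3*sin(t/2)) dt + (6*B_t*sin(t/2)) dB_t

Itô's formula for f(t, x): d f(t, B_t) = (f_t + (1/2) f_xx) dt + f_x dB_t. Compute partials of f(t, x) = 3*x^2*sin(t/2):
  f_t(t,x)  = 3*x^2*cos(t/2)/2
  f_x(t,x)  = 6*x*sin(t/2)
  f_xx(t,x) = 6*sin(t/2)
Assemble drift = f_t + (1/2) f_xx = 3*x^2*cos(t/2)/2 + 3*sin(t/2) and diffusion = f_x = 6*x*sin(t/2). Substituting x = B_t:
  d(3*B_t^2*sin(t/2)) = (3*B_t^2*cos(t/2)/2 + 3*sin(t/2)) dt + (6*B_t*sin(t/2)) dB_t.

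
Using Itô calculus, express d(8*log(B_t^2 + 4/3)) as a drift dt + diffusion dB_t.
d(8*log(B_t^2 + 4/3)) = (24*(4 - 3*B_t^2)/(3*B_t^2 + 4)^2) dt + (48*B_t/(3*B_t^2 + 4)) dB_t

Itô's formula for f(B_t) gives d f(B_t) = f'(B_t) dB_t + (1/2) f''(B_t) dt. Compute derivatives of f(x) = 8*log(x^2 + 4/3):
  f'(x)  = 48*x/(3*x^2 + 4)
  f''(x) = 48*(4 - 3*x^2)/(3*x^2 + 4)^2
Substitute x = B_t and multiply the f'' term by 1/2:
  drift     = (1/2) * (48*(4 - 3*x^2)/(3*x^2 + 4)^2) evaluated at B_t = 24*(4 - 3*B_t^2)/(3*B_t^2 + 4)^2
  diffusion = (48*x/(3*x^2 + 4)) evaluated at B_t = 48*B_t/(3*B_t^2 + 4)
Therefore d(8*log(B_t^2 + 4/3)) = (24*(4 - 3*B_t^2)/(3*B_t^2 + 4)^2) dt + (48*B_t/(3*B_t^2 + 4)) dB_t.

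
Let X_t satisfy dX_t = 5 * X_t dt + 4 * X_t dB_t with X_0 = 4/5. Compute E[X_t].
E[X_t] = 4*exp(5*t)/5

For GBM dX = mu X dt + sigma X dB with X_0 = x_0, apply Itô to Y = log X: dY = (mu - sigma^2/2) dt + sigma dB, so Y_t = log(x_0) + (mu - sigma^2/2) t + sigma B_t and hence X_t = x_0 * exp((mu - sigma^2/2) t + sigma B_t).
With mu = 5, sigma = 4, x_0 = 4/5, this gives:
  X_t = 4/5 * exp((-3) * t + (4) * B_t).
Since sigma*B_t ~ Normal(0, sigma^2 t), E[exp(sigma*B_t)] = exp(sigma^2 t / 2); so E[X_t] = x_0 * exp((mu - sigma^2/2) t) * exp(sigma^2 t / 2) = x_0 * exp(mu t) = 4*exp(5*t)/5.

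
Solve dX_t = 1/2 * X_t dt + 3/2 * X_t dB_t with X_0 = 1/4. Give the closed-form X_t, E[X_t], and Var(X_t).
X_t = 1/4 * exp((-5/8) t + (3/2) B_t); E[X_t] = exp(t/2)/4; Var(X_t) = (exp(9*t/4) - 1)*exp(t)/16

For GBM dX = mu X dt + sigma X dB with X_0 = x_0, apply Itô to Y = log X: dY = (mu - sigma^2/2) dt + sigma dB, so Y_t = log(x_0) + (mu - sigma^2/2) t + sigma B_t and hence X_t = x_0 * exp((mu - sigma^2/2) t + sigma B_t).
With mu = 1/2, sigma = 3/2, x_0 = 1/4, this gives:
  X_t = 1/4 * exp((-5/8) * t + (3/2) * B_t).
Since sigma*B_t ~ Normal(0, sigma^2 t), E[exp(sigma*B_t)] = exp(sigma^2 t / 2); so E[X_t] = x_0 * exp((mu - sigma^2/2) t) * exp(sigma^2 t / 2) = x_0 * exp(mu t) = exp(t/2)/4.
Var(X_t) = E[X_t^2] - (E[X_t])^2 = x_0^2 * exp(2 mu t) * (exp(sigma^2 t) - 1) = (exp(9*t/4) - 1)*exp(t)/16.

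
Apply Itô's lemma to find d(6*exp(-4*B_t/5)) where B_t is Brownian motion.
d(6*exp(-4*B_t/5)) = (48*exp(-4*B_t/5)/25) dt + (-24*exp(-4*B_t/5)/5) dB_t

Itô's formula for f(B_t) gives d f(B_t) = f'(B_t) dB_t + (1/2) f''(B_t) dt. Compute derivatives of f(x) = 6*exp(-4*x/5):
  f'(x)  = -24*exp(-4*x/5)/5
  f''(x) = 96*exp(-4*x/5)/25
Substitute x = B_t and multiply the f'' term by 1/2:
  drift     = (1/2) * (96*exp(-4*x/5)/25) evaluated at B_t = 48*exp(-4*B_t/5)/25
  diffusion = (-24*exp(-4*x/5)/5) evaluated at B_t = -24*exp(-4*B_t/5)/5
Therefore d(6*exp(-4*B_t/5)) = (48*exp(-4*B_t/5)/25) dt + (-24*exp(-4*B_t/5)/5) dB_t.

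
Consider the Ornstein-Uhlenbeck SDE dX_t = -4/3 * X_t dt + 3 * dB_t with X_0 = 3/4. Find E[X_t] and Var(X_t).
E[X_t] = 3*exp(-4*t/3)/4; Var(X_t) = 27/8 - 27*exp(-8*t/3)/8

The OU SDE dX = -theta X dt + sigma dB admits the integrating factor exp(theta t): d(exp(theta t) X_t) = sigma exp(theta t) dB_t. Integrating from 0 to t:
  X_t = x_0 * exp(-theta t) + sigma * int_0^t exp(-theta (t-s)) dB_s.
The Itô integral has mean 0 and (by the Itô isometry) variance sigma^2 * int_0^t exp(-2 theta (t - s)) ds = sigma^2 * (1 - exp(-2 theta t)) / (2 theta).
With theta = 4/3, sigma = 3, x_0 = 3/4:
  E[X_t] = 3/4 * exp(-4/3 t) = 3*exp(-4*t/3)/4
  Var(X_t) = (3)^2 * (1 - exp(-2*4/3 t)) / (2 * 4/3) = 27/8 - 27*exp(-8*t/3)/8.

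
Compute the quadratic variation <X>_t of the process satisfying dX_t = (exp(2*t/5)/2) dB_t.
<X>_t = 5*exp(4*t/5)/16 - 5/16

For an Itô process dX_t = a(t) dt + b(t) dB_t, the quadratic variation is <X>_t = int_0^t b(s)^2 ds (the drift term does not contribute). Here b(s) = exp(2*s/5)/2, so
  b(s)^2 = exp(4*s/5)/4.
Integrating from 0 to t:
  <X>_t = int_0^t (exp(4*s/5)/4) ds = 5*exp(4*t/5)/16 - 5/16.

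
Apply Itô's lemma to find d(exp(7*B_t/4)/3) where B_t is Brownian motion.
d(exp(7*B_t/4)/3) = (49*exp(7*B_t/4)/96) dt + (7*exp(7*B_t/4)/12) dB_t

Itô's formula for f(B_t) gives d f(B_t) = f'(B_t) dB_t + (1/2) f''(B_t) dt. Compute derivatives of f(x) = exp(7*x/4)/3:
  f'(x)  = 7*exp(7*x/4)/12
  f''(x) = 49*exp(7*x/4)/48
Substitute x = B_t and multiply the f'' term by 1/2:
  drift     = (1/2) * (49*exp(7*x/4)/48) evaluated at B_t = 49*exp(7*B_t/4)/96
  diffusion = (7*exp(7*x/4)/12) evaluated at B_t = 7*exp(7*B_t/4)/12
Therefore d(exp(7*B_t/4)/3) = (49*exp(7*B_t/4)/96) dt + (7*exp(7*B_t/4)/12) dB_t.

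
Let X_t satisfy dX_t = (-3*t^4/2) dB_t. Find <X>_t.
<X>_t = t^9/4

For an Itô process dX_t = a(t) dt + b(t) dB_t, the quadratic variation is <X>_t = int_0^t b(s)^2 ds (the drift term does not contribute). Here b(s) = -3*s^4/2, so
  b(s)^2 = 9*s^8/4.
Integrating from 0 to t:
  <X>_t = int_0^t (9*s^8/4) ds = t^9/4.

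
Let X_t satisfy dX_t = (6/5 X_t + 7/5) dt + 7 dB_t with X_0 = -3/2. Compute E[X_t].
E[X_t] = -exp(6*t/5)/3 - 7/6

Taking expectations and using E[dB_t] = 0, the mean m(t) = E[X_t] satisfies the ODE m'(t) = a m(t) + b with m(0) = x_0. With a = 6/5, b = 7/5, x_0 = -3/2, the solution is
  m(t) = x_0 * exp(a t) + (b/a) * (exp(a t) - 1)
       = (-3/2) * exp((6/5) t) + ((7/5)/(6/5)) * (exp((6/5) t) - 1)
       = -exp(6*t/5)/3 - 7/6.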